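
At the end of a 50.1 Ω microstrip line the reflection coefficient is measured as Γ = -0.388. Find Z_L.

Z_L ≈ 22.1 Ω

Z_L = Z_0·(1 + Γ)/(1 − Γ) = 50.1·(0.612)/(1.39)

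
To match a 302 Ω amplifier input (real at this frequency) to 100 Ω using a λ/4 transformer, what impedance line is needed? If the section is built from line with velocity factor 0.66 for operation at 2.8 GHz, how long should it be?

Z_qwt ≈ 174 Ω; length ≈ 1.77 cm

Z_qwt = √(Z_0·R_L) = √(100 × 302) = √30200
λ = 0.66·c/f = 0.0707 m, so l = λ/4 = 0.0177 m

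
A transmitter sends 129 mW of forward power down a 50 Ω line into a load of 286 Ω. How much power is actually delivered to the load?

P_delivered ≈ 65.4 mW

Γ = (286 − 50)/(286 + 50) = 0.702
|Γ|² = 0.493
P_refl = |Γ|²·P_inc = 63.6 mW, P_del = (1 − |Γ|²)·P_inc = 65.4 mW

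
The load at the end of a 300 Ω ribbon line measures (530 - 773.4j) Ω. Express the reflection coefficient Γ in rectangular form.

Γ ≈ 0.613 − j0.361

Γ = (Z_L − Z_0)/(Z_L + Z_0) = (230 − j773.4)/(830 − j773.4)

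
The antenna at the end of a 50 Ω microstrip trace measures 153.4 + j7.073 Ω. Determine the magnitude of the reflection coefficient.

|Γ| ≈ 0.509

Γ = (Z_L − Z_0)/(Z_L + Z_0) = (103.4 + j7.073)/(203.4 + j7.073)
|Γ| = 104/204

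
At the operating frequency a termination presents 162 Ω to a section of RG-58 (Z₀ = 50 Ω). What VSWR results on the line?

VSWR ≈ 3.24

Γ = (162 − 50)/(162 + 50) = 0.528
VSWR = (1 + 0.528)/(1 − 0.528)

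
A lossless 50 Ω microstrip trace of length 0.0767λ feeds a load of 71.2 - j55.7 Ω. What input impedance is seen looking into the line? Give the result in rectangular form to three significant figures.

βl = 2π × 0.0767 = 27.6°
tan(βl) = tan(27.6°) = 0.523
Z_in = Z_0·(Z_L + jZ_0·tanβl)/(Z_0 + jZ_L·tanβl)
     = 50·(71.2 − j29.5)/(79.1 + j37.2)

Z_in ≈ 29.6 − j32.6 Ω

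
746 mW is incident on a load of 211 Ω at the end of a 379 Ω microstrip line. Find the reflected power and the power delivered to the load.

P_reflected ≈ 60.5 mW; P_delivered ≈ 686 mW

Γ = (211 − 379)/(211 + 379) = -0.285
|Γ|² = 0.0811
P_refl = |Γ|²·P_inc = 60.5 mW, P_del = (1 − |Γ|²)·P_inc = 686 mW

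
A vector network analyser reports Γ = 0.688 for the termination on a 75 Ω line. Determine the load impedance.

Z_L ≈ 406 Ω

Z_L = Z_0·(1 + Γ)/(1 − Γ) = 75·(1.69)/(0.312)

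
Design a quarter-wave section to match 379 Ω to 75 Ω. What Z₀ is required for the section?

Z_qwt = √(Z_0·R_L) = √(75 × 379) = √28420

Z_qwt ≈ 169 Ω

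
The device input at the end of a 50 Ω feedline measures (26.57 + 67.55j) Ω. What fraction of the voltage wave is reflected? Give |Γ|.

Γ = (Z_L − Z_0)/(Z_L + Z_0) = (-23.43 + j67.55)/(76.57 + j67.55)
|Γ| = 71.5/102

|Γ| ≈ 0.7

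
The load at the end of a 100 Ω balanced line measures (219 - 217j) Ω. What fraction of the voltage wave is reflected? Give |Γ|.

Γ = (Z_L − Z_0)/(Z_L + Z_0) = (119 − j217)/(319 − j217)
|Γ| = 247/386

|Γ| ≈ 0.641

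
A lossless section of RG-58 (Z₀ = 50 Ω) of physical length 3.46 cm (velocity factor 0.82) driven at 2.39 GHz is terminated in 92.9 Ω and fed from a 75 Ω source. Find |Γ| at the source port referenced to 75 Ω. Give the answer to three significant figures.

|Γ| ≈ 0.419

λ = v/f = 0.82·c / 2.39 GHz = 0.103 m
βl = 2π·l/λ = 2π × 0.336 = 121°
tan(βl) = -1.66
Z_in = Z_0·(Z_L + jZ_0·tanβl)/(Z_0 + jZ_L·tanβl) = 33.2 + j19.3 Ω
Γ_s = (Z_in − Z_s)/(Z_in + Z_s) = (-41.8 + j19.3)/(108 + j19.3), |Γ_s| = 0.419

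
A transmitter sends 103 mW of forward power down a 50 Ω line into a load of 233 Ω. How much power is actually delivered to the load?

Γ = (233 − 50)/(233 + 50) = 0.647
|Γ|² = 0.418
P_refl = |Γ|²·P_inc = 43.1 mW, P_del = (1 − |Γ|²)·P_inc = 59.9 mW

P_delivered ≈ 59.9 mW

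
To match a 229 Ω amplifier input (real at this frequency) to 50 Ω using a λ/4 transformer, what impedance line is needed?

Z_qwt ≈ 107 Ω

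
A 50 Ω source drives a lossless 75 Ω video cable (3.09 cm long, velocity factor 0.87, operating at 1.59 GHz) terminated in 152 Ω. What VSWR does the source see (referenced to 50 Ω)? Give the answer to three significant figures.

λ = v/f = 0.87·c / 1.59 GHz = 0.164 m
βl = 2π·l/λ = 2π × 0.188 = 67.8°
tan(βl) = 2.45
Z_in = Z_0·(Z_L + jZ_0·tanβl)/(Z_0 + jZ_L·tanβl) = 41.5 − j22.3 Ω
Γ_s = (Z_in − Z_s)/(Z_in + Z_s) = (-8.5 − j22.3)/(91.5 − j22.3), |Γ_s| = 0.253
VSWR = (1 + |Γ_s|)/(1 − |Γ_s|)

VSWR ≈ 1.68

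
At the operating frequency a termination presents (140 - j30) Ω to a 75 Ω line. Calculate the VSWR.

VSWR ≈ 1.98

Γ = (Z_L − Z_0)/(Z_L + Z_0) = (65 − j30)/(215 − j30)
|Γ| = 71.6/217 = 0.33
VSWR = (1 + |Γ|)/(1 − |Γ|) = 1.33/0.67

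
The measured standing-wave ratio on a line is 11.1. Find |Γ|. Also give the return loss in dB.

|Γ| ≈ 0.835; return loss ≈ 1.57 dB

|Γ| = (S − 1)/(S + 1) = (11.1 − 1)/(11.1 + 1) = 10.1/12.1
RL = −20·log₁₀|Γ| = −20·log₁₀(0.835)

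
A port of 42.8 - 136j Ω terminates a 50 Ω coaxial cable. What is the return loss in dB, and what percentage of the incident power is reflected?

Γ = (-7.2 − j136)/(92.8 − j136), |Γ| = 0.827
RL = −20·log₁₀(0.827) = 1.65 dB
P_refl/P_inc = |Γ|² = 0.684

RL ≈ 1.65 dB; 68.4% of incident power reflected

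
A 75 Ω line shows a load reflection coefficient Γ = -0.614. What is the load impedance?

Z_L = Z_0·(1 + Γ)/(1 − Γ) = 75·(0.386)/(1.61)

Z_L ≈ 17.9 Ω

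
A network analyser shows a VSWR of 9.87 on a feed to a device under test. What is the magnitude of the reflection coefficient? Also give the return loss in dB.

|Γ| = (S − 1)/(S + 1) = (9.87 − 1)/(9.87 + 1) = 8.87/10.9
RL = −20·log₁₀|Γ| = −20·log₁₀(0.816)

|Γ| ≈ 0.816; return loss ≈ 1.77 dB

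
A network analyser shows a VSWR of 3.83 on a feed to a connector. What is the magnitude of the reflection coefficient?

|Γ| = (S − 1)/(S + 1) = (3.83 − 1)/(3.83 + 1) = 2.83/4.83

|Γ| ≈ 0.586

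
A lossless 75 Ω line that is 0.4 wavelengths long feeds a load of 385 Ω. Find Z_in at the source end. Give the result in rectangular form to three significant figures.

Z_in ≈ 39.5 + j92.7 Ω

βl = 2π × 0.4 = 144°
tan(βl) = tan(144°) = -0.727
Z_in = Z_0·(Z_L + jZ_0·tanβl)/(Z_0 + jZ_L·tanβl)
     = 75·(385 − j54.5)/(75 − j280)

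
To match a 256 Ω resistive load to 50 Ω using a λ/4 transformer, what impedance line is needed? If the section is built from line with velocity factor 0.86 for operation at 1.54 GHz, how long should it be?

Z_qwt ≈ 113 Ω; length ≈ 4.19 cm

Z_qwt = √(Z_0·R_L) = √(50 × 256) = √12800
λ = 0.86·c/f = 0.168 m, so l = λ/4 = 0.0419 m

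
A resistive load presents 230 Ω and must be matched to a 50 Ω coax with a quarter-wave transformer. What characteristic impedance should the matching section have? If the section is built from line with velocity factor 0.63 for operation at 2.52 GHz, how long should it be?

Z_qwt ≈ 107 Ω; length ≈ 1.88 cm

Z_qwt = √(Z_0·R_L) = √(50 × 230) = √11500
λ = 0.63·c/f = 0.075 m, so l = λ/4 = 0.0187 m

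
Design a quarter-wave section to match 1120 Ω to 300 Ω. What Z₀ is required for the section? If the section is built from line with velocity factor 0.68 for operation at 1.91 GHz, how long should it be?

Z_qwt = √(Z_0·R_L) = √(300 × 1120) = √336000
λ = 0.68·c/f = 0.107 m, so l = λ/4 = 0.0267 m

Z_qwt ≈ 580 Ω; length ≈ 2.67 cm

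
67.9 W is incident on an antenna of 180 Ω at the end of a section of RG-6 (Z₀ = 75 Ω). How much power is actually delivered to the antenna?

P_delivered ≈ 56.4 W

Γ = (180 − 75)/(180 + 75) = 0.412
|Γ|² = 0.17
P_refl = |Γ|²·P_inc = 11.5 W, P_del = (1 − |Γ|²)·P_inc = 56.4 W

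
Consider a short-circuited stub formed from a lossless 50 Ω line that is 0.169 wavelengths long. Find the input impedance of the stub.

βl = 2π × 0.169 = 60.8°
tan(βl) = 1.79
For a short-circuited stub, Z_in = jZ_0·tan(βl)

Z_in ≈ +j89.6 Ω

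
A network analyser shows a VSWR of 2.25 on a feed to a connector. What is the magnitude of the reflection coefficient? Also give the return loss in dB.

|Γ| ≈ 0.385; return loss ≈ 8.3 dB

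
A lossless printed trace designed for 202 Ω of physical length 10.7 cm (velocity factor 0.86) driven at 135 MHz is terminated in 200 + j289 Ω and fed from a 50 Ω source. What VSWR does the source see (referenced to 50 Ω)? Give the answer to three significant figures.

λ = v/f = 0.86·c / 135 MHz = 1.91 m
βl = 2π·l/λ = 2π × 0.056 = 20.2°
tan(βl) = 0.367
Z_in = Z_0·(Z_L + jZ_0·tanβl)/(Z_0 + jZ_L·tanβl) = 635 + j279 Ω
Γ_s = (Z_in − Z_s)/(Z_in + Z_s) = (585 + j279)/(685 + j279), |Γ_s| = 0.876
VSWR = (1 + |Γ_s|)/(1 − |Γ_s|)

VSWR ≈ 15.2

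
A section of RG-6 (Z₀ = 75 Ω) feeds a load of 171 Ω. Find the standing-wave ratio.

VSWR ≈ 2.28

Γ = (171 − 75)/(171 + 75) = 0.39
VSWR = (1 + 0.39)/(1 − 0.39)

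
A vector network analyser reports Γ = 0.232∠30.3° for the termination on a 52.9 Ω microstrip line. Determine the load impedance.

Z_L = Z_0·(1 + Γ)/(1 − Γ) = 52.9·(1.2 + j0.117)/(0.8 − j0.117)

Z_L ≈ 76.6 + j19 Ω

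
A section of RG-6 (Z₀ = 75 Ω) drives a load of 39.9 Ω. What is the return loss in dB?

Γ = (39.9 − 75)/(39.9 + 75) = -0.305
RL = −20·log₁₀|Γ| = −20·log₁₀(0.305)

RL ≈ 10.3 dB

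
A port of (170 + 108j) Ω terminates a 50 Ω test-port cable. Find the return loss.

Γ = (120 + j108)/(220 + j108), |Γ| = 0.659
RL = −20·log₁₀|Γ| = −20·log₁₀(0.659)

RL ≈ 3.63 dB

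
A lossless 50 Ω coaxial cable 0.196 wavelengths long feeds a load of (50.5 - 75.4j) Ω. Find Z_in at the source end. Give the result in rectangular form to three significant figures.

βl = 2π × 0.196 = 70.6°
tan(βl) = tan(70.6°) = 2.83
Z_in = Z_0·(Z_L + jZ_0·tanβl)/(Z_0 + jZ_L·tanβl)
     = 50·(50.5 + j66.3)/(264 + j143)

Z_in ≈ 12.7 + j5.69 Ω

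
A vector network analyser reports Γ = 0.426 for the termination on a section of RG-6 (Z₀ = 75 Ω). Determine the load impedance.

Z_L = Z_0·(1 + Γ)/(1 − Γ) = 75·(1.43)/(0.574)

Z_L ≈ 186 Ω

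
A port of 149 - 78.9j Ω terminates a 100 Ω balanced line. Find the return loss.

RL ≈ 8.98 dB

Γ = (49 − j78.9)/(249 − j78.9), |Γ| = 0.356
RL = −20·log₁₀|Γ| = −20·log₁₀(0.356)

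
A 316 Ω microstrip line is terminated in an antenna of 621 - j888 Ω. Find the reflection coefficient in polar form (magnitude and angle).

Γ = (Z_L − Z_0)/(Z_L + Z_0) = (305 − j888)/(937 − j888)
|Γ| = 939/1290 = 0.727

Γ ≈ 0.727 ∠ -27.6°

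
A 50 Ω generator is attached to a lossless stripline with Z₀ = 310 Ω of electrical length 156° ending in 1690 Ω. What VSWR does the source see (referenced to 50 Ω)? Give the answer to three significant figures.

tan(βl) = -0.445
Z_in = Z_0·(Z_L + jZ_0·tanβl)/(Z_0 + jZ_L·tanβl) = 294 + j575 Ω
Γ_s = (Z_in − Z_s)/(Z_in + Z_s) = (244 + j575)/(344 + j575), |Γ_s| = 0.932
VSWR = (1 + |Γ_s|)/(1 − |Γ_s|)

VSWR ≈ 28.5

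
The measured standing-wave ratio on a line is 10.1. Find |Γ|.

|Γ| ≈ 0.82

|Γ| = (S − 1)/(S + 1) = (10.1 − 1)/(10.1 + 1) = 9.1/11.1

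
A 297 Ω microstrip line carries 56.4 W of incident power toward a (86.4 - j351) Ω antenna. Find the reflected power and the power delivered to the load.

P_reflected ≈ 35 W; P_delivered ≈ 21.4 W

|Γ| = |(-210.6 − j351)/(383.4 − j351)| = 0.787
|Γ|² = 0.62
P_refl = |Γ|²·P_inc = 35 W, P_del = (1 − |Γ|²)·P_inc = 21.4 W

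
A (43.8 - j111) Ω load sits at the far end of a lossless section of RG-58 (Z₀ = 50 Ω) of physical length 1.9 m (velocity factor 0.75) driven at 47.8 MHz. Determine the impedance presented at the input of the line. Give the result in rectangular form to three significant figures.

λ = v/f = 0.75·c / 47.8 MHz = 4.71 m
βl = 2π·l/λ = 2π × 0.404 = 145°
tan(βl) = tan(145°) = -0.692
Z_in = Z_0·(Z_L + jZ_0·tanβl)/(Z_0 + jZ_L·tanβl)
     = 50·(43.8 − j146)/(-26.8 − j30.3)

Z_in ≈ 98.8 + j160 Ω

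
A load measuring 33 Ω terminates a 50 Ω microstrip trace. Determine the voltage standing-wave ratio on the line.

VSWR ≈ 1.52

Γ = (33 − 50)/(33 + 50) = -0.205
VSWR = (1 + 0.205)/(1 − 0.205)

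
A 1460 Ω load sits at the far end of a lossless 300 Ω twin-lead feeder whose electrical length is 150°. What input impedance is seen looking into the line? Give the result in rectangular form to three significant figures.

tan(βl) = tan(150°) = -0.577
Z_in = Z_0·(Z_L + jZ_0·tanβl)/(Z_0 + jZ_L·tanβl)
     = 300·(1460 − j173)/(300 − j843)

Z_in ≈ 219 + j442 Ω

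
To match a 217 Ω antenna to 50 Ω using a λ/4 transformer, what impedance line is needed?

Z_qwt ≈ 104 Ω

Z_qwt = √(Z_0·R_L) = √(50 × 217) = √10850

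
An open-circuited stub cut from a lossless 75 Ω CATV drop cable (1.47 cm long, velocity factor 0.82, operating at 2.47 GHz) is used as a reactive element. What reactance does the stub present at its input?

X_in ≈ -56.2 Ω (capacitive)

λ = v/f = 0.82·c / 2.47 GHz = 0.0996 m
βl = 2π·l/λ = 2π × 0.148 = 53.1°
tan(βl) = 1.33
For an open-circuited stub, Z_in = −jZ_0·cot(βl) = −jZ_0/tan(βl)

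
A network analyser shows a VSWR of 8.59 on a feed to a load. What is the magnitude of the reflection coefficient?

|Γ| ≈ 0.791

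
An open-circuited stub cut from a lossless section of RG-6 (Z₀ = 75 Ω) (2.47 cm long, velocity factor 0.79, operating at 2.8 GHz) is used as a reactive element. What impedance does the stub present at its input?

Z_in ≈ +j20.2 Ω

λ = v/f = 0.79·c / 2.8 GHz = 0.0846 m
βl = 2π·l/λ = 2π × 0.292 = 105°
tan(βl) = -3.72
For an open-circuited stub, Z_in = −jZ_0·cot(βl) = −jZ_0/tan(βl)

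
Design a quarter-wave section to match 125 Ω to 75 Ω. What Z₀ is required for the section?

Z_qwt ≈ 96.8 Ω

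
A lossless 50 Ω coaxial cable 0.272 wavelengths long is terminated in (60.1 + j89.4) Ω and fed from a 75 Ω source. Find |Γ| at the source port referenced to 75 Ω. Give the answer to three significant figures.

βl = 2π × 0.272 = 97.9°
tan(βl) = -7.19
Z_in = Z_0·(Z_L + jZ_0·tanβl)/(Z_0 + jZ_L·tanβl) = 11.9 − j12.1 Ω
Γ_s = (Z_in − Z_s)/(Z_in + Z_s) = (-63.1 − j12.1)/(86.9 − j12.1), |Γ_s| = 0.733

|Γ| ≈ 0.733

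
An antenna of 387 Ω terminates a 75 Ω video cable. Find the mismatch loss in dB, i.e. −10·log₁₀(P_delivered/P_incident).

Γ = (387 − 75)/(387 + 75) = 0.675
|Γ|² = 0.456, so P_del/P_inc = 1 − |Γ|² = 0.544
ML = −10·log₁₀(1 − |Γ|²)

mismatch loss ≈ 2.64 dB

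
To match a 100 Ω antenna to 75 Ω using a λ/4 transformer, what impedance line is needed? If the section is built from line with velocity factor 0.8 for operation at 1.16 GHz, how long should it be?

Z_qwt = √(Z_0·R_L) = √(75 × 100) = √7500
λ = 0.8·c/f = 0.207 m, so l = λ/4 = 0.0517 m

Z_qwt ≈ 86.6 Ω; length ≈ 5.17 cm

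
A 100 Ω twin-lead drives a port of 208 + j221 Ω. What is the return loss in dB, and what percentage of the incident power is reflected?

Γ = (108 + j221)/(308 + j221), |Γ| = 0.649
RL = −20·log₁₀(0.649) = 3.76 dB
P_refl/P_inc = |Γ|² = 0.421

RL ≈ 3.76 dB; 42.1% of incident power reflected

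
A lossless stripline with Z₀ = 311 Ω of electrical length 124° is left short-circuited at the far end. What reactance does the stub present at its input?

tan(βl) = -1.48
For a short-circuited stub, Z_in = jZ_0·tan(βl)

X_in ≈ -461 Ω (capacitive)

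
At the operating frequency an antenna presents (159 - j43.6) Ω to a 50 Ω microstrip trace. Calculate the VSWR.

VSWR ≈ 3.44

Γ = (Z_L − Z_0)/(Z_L + Z_0) = (109 − j43.6)/(209 − j43.6)
|Γ| = 117/213 = 0.55
VSWR = (1 + |Γ|)/(1 − |Γ|) = 1.55/0.45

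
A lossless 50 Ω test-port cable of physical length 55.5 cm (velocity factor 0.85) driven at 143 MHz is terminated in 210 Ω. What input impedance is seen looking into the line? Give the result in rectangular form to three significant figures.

Z_in ≈ 13.7 + j18.9 Ω

λ = v/f = 0.85·c / 143 MHz = 1.78 m
βl = 2π·l/λ = 2π × 0.311 = 112°
tan(βl) = tan(112°) = -2.47
Z_in = Z_0·(Z_L + jZ_0·tanβl)/(Z_0 + jZ_L·tanβl)
     = 50·(210 − j123)/(50 − j519)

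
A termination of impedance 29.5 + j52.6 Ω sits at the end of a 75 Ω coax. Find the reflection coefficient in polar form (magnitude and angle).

Γ = (Z_L − Z_0)/(Z_L + Z_0) = (-45.5 + j52.6)/(104.5 + j52.6)
|Γ| = 69.5/117 = 0.594

Γ ≈ 0.594 ∠ 104°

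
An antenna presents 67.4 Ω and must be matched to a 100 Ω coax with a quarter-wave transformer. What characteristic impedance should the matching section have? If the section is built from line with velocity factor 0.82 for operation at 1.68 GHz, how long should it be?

Z_qwt ≈ 82.1 Ω; length ≈ 3.66 cm

Z_qwt = √(Z_0·R_L) = √(100 × 67.4) = √6740
λ = 0.82·c/f = 0.146 m, so l = λ/4 = 0.0366 m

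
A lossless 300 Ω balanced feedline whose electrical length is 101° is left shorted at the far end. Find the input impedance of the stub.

Z_in ≈ −j1540 Ω

tan(βl) = -5.14
For a shorted stub, Z_in = jZ_0·tan(βl)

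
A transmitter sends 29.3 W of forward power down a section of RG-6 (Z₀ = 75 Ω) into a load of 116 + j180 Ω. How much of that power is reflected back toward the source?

P_reflected ≈ 14.5 W

|Γ| = |(41 + j180)/(191 + j180)| = 0.703
|Γ|² = 0.495
P_refl = |Γ|²·P_inc = 14.5 W, P_del = (1 − |Γ|²)·P_inc = 14.8 W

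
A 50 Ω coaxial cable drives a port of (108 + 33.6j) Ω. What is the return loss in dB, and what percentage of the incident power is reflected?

RL ≈ 7.64 dB; 17.2% of incident power reflected

Γ = (58 + j33.6)/(158 + j33.6), |Γ| = 0.415
RL = −20·log₁₀(0.415) = 7.64 dB
P_refl/P_inc = |Γ|² = 0.172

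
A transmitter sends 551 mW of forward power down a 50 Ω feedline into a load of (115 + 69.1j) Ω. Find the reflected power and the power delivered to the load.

P_reflected ≈ 155 mW; P_delivered ≈ 396 mW

|Γ| = |(65 + j69.1)/(165 + j69.1)| = 0.53
|Γ|² = 0.281
P_refl = |Γ|²·P_inc = 155 mW, P_del = (1 − |Γ|²)·P_inc = 396 mW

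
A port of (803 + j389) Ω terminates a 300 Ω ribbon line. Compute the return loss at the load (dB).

RL ≈ 5.29 dB

Γ = (503 + j389)/(1103 + j389), |Γ| = 0.544
RL = −20·log₁₀|Γ| = −20·log₁₀(0.544)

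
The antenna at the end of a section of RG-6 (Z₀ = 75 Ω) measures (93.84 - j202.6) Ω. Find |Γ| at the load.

Γ = (Z_L − Z_0)/(Z_L + Z_0) = (18.84 − j202.6)/(168.8 − j202.6)
|Γ| = 203/264

|Γ| ≈ 0.772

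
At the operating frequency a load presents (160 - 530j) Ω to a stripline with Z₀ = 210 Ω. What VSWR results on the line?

VSWR ≈ 10.3

Γ = (Z_L − Z_0)/(Z_L + Z_0) = (-50 − j530)/(370 − j530)
|Γ| = 532/646 = 0.824
VSWR = (1 + |Γ|)/(1 − |Γ|) = 1.82/0.176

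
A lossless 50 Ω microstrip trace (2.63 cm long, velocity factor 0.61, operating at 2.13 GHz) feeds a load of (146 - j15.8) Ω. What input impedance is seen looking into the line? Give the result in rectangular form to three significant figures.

Z_in ≈ 19.4 + j18.1 Ω

λ = v/f = 0.61·c / 2.13 GHz = 0.0859 m
βl = 2π·l/λ = 2π × 0.306 = 110°
tan(βl) = tan(110°) = -2.72
Z_in = Z_0·(Z_L + jZ_0·tanβl)/(Z_0 + jZ_L·tanβl)
     = 50·(146 − j152)/(7.06 − j397)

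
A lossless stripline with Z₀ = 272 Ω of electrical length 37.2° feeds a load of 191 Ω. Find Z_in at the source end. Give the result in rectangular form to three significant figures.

Z_in ≈ 234 + j81.5 Ω

tan(βl) = tan(37.2°) = 0.759
Z_in = Z_0·(Z_L + jZ_0·tanβl)/(Z_0 + jZ_L·tanβl)
     = 272·(191 + j206)/(272 + j145)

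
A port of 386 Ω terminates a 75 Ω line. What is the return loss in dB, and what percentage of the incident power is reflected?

RL ≈ 3.42 dB; 45.5% of incident power reflected

Γ = (386 − 75)/(386 + 75) = 0.675
RL = −20·log₁₀(0.675) = 3.42 dB
P_refl/P_inc = |Γ|² = 0.455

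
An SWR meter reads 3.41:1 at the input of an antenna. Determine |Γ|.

|Γ| = (S − 1)/(S + 1) = (3.41 − 1)/(3.41 + 1) = 2.41/4.41

|Γ| ≈ 0.546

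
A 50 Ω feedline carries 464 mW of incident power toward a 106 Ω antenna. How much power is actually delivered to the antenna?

P_delivered ≈ 404 mW

Γ = (106 − 50)/(106 + 50) = 0.359
|Γ|² = 0.129
P_refl = |Γ|²·P_inc = 59.8 mW, P_del = (1 − |Γ|²)·P_inc = 404 mW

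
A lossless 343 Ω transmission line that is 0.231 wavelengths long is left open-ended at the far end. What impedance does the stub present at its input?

Z_in ≈ −j41.1 Ω

βl = 2π × 0.231 = 83.2°
tan(βl) = 8.34
For an open-ended stub, Z_in = −jZ_0·cot(βl) = −jZ_0/tan(βl)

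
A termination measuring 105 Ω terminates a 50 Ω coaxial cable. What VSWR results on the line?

For a purely resistive load, VSWR = R_L/Z_0 or Z_0/R_L (whichever > 1) = 105/50

VSWR ≈ 2.1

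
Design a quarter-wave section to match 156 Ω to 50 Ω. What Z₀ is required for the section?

Z_qwt ≈ 88.3 Ω

Z_qwt = √(Z_0·R_L) = √(50 × 156) = √7800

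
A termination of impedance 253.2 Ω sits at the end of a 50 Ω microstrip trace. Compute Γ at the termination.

Γ = (Z_L − Z_0)/(Z_L + Z_0) = (253.2 − 50)/(253.2 + 50) = 203.2/303.2

Γ = 0.67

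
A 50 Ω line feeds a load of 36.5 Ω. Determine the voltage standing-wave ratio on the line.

Γ = (36.5 − 50)/(36.5 + 50) = -0.156
VSWR = (1 + 0.156)/(1 − 0.156)

VSWR ≈ 1.37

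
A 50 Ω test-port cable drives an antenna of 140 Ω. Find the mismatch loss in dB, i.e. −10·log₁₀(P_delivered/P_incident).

Γ = (140 − 50)/(140 + 50) = 0.474
|Γ|² = 0.224, so P_del/P_inc = 1 − |Γ|² = 0.776
ML = −10·log₁₀(1 − |Γ|²)

mismatch loss ≈ 1.1 dB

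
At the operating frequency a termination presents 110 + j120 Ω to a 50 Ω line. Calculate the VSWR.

Γ = (Z_L − Z_0)/(Z_L + Z_0) = (60 + j120)/(160 + j120)
|Γ| = 134/200 = 0.671
VSWR = (1 + |Γ|)/(1 − |Γ|) = 1.67/0.329

VSWR ≈ 5.08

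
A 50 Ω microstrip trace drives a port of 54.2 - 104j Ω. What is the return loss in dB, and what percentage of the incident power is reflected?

RL ≈ 3.01 dB; 50% of incident power reflected

Γ = (4.2 − j104)/(104.2 − j104), |Γ| = 0.707
RL = −20·log₁₀(0.707) = 3.01 dB
P_refl/P_inc = |Γ|² = 0.5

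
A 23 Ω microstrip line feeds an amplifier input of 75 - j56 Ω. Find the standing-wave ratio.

Γ = (Z_L − Z_0)/(Z_L + Z_0) = (52 − j56)/(98 − j56)
|Γ| = 76.4/113 = 0.677
VSWR = (1 + |Γ|)/(1 − |Γ|) = 1.68/0.323

VSWR ≈ 5.19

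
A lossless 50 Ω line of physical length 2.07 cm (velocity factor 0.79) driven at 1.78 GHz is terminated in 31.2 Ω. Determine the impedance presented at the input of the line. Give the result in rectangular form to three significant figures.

Z_in ≈ 53.7 + j24.4 Ω

λ = v/f = 0.79·c / 1.78 GHz = 0.133 m
βl = 2π·l/λ = 2π × 0.155 = 56°
tan(βl) = tan(56°) = 1.48
Z_in = Z_0·(Z_L + jZ_0·tanβl)/(Z_0 + jZ_L·tanβl)
     = 50·(31.2 + j74)/(50 + j46.2)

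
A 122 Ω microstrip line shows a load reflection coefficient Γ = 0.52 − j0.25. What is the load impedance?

Z_L = Z_0·(1 + Γ)/(1 − Γ) = 122·(1.52 − j0.25)/(0.48 + j0.25)

Z_L ≈ 278 − j208 Ω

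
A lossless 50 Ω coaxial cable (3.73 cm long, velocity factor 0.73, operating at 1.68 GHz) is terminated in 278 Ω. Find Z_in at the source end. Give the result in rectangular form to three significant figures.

Z_in ≈ 9.46 + j11.2 Ω

λ = v/f = 0.73·c / 1.68 GHz = 0.13 m
βl = 2π·l/λ = 2π × 0.286 = 103°
tan(βl) = tan(103°) = -4.33
Z_in = Z_0·(Z_L + jZ_0·tanβl)/(Z_0 + jZ_L·tanβl)
     = 50·(278 − j216)/(50 − j1200)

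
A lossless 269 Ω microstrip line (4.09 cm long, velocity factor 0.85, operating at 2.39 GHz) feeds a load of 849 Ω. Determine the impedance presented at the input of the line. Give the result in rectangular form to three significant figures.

Z_in ≈ 169 + j239 Ω

λ = v/f = 0.85·c / 2.39 GHz = 0.107 m
βl = 2π·l/λ = 2π × 0.383 = 138°
tan(βl) = tan(138°) = -0.9
Z_in = Z_0·(Z_L + jZ_0·tanβl)/(Z_0 + jZ_L·tanβl)
     = 269·(849 − j242)/(269 − j764)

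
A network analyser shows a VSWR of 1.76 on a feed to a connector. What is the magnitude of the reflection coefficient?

|Γ| = (S − 1)/(S + 1) = (1.76 − 1)/(1.76 + 1) = 0.76/2.76

|Γ| ≈ 0.275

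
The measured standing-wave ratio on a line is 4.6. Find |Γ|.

|Γ| = (S − 1)/(S + 1) = (4.6 − 1)/(4.6 + 1) = 3.6/5.6

|Γ| ≈ 0.643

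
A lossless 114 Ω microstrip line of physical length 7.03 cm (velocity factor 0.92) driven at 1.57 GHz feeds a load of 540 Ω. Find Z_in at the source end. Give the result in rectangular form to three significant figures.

Z_in ≈ 64.1 + j138 Ω

λ = v/f = 0.92·c / 1.57 GHz = 0.176 m
βl = 2π·l/λ = 2π × 0.4 = 144°
tan(βl) = tan(144°) = -0.728
Z_in = Z_0·(Z_L + jZ_0·tanβl)/(Z_0 + jZ_L·tanβl)
     = 114·(540 − j82.9)/(114 − j393)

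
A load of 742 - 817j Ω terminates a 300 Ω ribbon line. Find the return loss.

Γ = (442 − j817)/(1042 − j817), |Γ| = 0.702
RL = −20·log₁₀|Γ| = −20·log₁₀(0.702)

RL ≈ 3.08 dB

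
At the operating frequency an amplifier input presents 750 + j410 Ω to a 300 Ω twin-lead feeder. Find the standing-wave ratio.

Γ = (Z_L − Z_0)/(Z_L + Z_0) = (450 + j410)/(1050 + j410)
|Γ| = 609/1130 = 0.54
VSWR = (1 + |Γ|)/(1 − |Γ|) = 1.54/0.46

VSWR ≈ 3.35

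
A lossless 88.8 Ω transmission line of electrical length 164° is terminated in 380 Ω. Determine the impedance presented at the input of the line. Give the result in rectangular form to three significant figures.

tan(βl) = tan(164°) = -0.287
Z_in = Z_0·(Z_L + jZ_0·tanβl)/(Z_0 + jZ_L·tanβl)
     = 88.8·(380 − j25.5)/(88.8 − j109)

Z_in ≈ 164 + j176 Ω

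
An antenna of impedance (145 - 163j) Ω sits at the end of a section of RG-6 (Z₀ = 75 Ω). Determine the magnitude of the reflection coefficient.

|Γ| ≈ 0.648

Γ = (Z_L − Z_0)/(Z_L + Z_0) = (70 − j163)/(220 − j163)
|Γ| = 177/274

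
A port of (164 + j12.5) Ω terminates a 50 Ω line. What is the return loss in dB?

RL ≈ 5.43 dB

Γ = (114 + j12.5)/(214 + j12.5), |Γ| = 0.535
RL = −20·log₁₀|Γ| = −20·log₁₀(0.535)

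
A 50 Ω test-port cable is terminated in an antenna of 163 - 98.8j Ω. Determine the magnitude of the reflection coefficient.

|Γ| ≈ 0.639

Γ = (Z_L − Z_0)/(Z_L + Z_0) = (113 − j98.8)/(213 − j98.8)
|Γ| = 150/235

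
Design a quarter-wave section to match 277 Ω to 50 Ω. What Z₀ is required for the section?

Z_qwt ≈ 118 Ω

Z_qwt = √(Z_0·R_L) = √(50 × 277) = √13850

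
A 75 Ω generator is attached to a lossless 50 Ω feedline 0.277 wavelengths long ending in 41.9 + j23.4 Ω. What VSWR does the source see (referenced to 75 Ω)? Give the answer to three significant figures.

VSWR ≈ 2.13

βl = 2π × 0.277 = 99.7°
tan(βl) = -5.84
Z_in = Z_0·(Z_L + jZ_0·tanβl)/(Z_0 + jZ_L·tanβl) = 38.8 − j21.1 Ω
Γ_s = (Z_in − Z_s)/(Z_in + Z_s) = (-36.2 − j21.1)/(114 − j21.1), |Γ_s| = 0.362
VSWR = (1 + |Γ_s|)/(1 − |Γ_s|)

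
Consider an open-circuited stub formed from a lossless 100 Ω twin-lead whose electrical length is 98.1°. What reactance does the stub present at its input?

tan(βl) = -7.03
For an open-circuited stub, Z_in = −jZ_0·cot(βl) = −jZ_0/tan(βl)

X_in ≈ 14.2 Ω (inductive)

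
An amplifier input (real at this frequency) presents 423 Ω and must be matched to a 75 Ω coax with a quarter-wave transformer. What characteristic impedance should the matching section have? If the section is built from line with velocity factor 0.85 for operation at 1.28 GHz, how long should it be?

Z_qwt ≈ 178 Ω; length ≈ 4.98 cm

Z_qwt = √(Z_0·R_L) = √(75 × 423) = √31720
λ = 0.85·c/f = 0.199 m, so l = λ/4 = 0.0498 m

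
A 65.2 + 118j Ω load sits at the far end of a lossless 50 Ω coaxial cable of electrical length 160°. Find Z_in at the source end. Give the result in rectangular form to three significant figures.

Z_in ≈ 20.1 + j58.8 Ω

tan(βl) = tan(160°) = -0.364
Z_in = Z_0·(Z_L + jZ_0·tanβl)/(Z_0 + jZ_L·tanβl)
     = 50·(65.2 + j99.8)/(92.9 − j23.7)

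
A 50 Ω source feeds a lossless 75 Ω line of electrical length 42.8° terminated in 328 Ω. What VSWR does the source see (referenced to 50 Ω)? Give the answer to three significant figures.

tan(βl) = 0.926
Z_in = Z_0·(Z_L + jZ_0·tanβl)/(Z_0 + jZ_L·tanβl) = 35 − j72.3 Ω
Γ_s = (Z_in − Z_s)/(Z_in + Z_s) = (-15 − j72.3)/(85 − j72.3), |Γ_s| = 0.662
VSWR = (1 + |Γ_s|)/(1 − |Γ_s|)

VSWR ≈ 4.91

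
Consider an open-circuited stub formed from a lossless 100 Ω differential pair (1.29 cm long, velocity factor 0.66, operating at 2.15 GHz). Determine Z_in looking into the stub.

Z_in ≈ −j82.6 Ω

λ = v/f = 0.66·c / 2.15 GHz = 0.0921 m
βl = 2π·l/λ = 2π × 0.14 = 50.4°
tan(βl) = 1.21
For an open-circuited stub, Z_in = −jZ_0·cot(βl) = −jZ_0/tan(βl)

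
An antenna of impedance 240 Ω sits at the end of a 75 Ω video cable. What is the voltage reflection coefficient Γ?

Γ = (Z_L − Z_0)/(Z_L + Z_0) = (240 − 75)/(240 + 75) = 165/315

Γ = 0.524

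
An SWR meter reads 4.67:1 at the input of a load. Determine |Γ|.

|Γ| ≈ 0.647

|Γ| = (S − 1)/(S + 1) = (4.67 − 1)/(4.67 + 1) = 3.67/5.67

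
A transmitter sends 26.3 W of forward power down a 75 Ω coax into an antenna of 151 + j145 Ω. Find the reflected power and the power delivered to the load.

|Γ| = |(76 + j145)/(226 + j145)| = 0.61
|Γ|² = 0.372
P_refl = |Γ|²·P_inc = 9.78 W, P_del = (1 − |Γ|²)·P_inc = 16.5 W

P_reflected ≈ 9.78 W; P_delivered ≈ 16.5 W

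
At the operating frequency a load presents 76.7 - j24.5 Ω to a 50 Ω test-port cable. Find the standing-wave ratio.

VSWR ≈ 1.78

Γ = (Z_L − Z_0)/(Z_L + Z_0) = (26.7 − j24.5)/(126.7 − j24.5)
|Γ| = 36.2/129 = 0.281
VSWR = (1 + |Γ|)/(1 − |Γ|) = 1.28/0.719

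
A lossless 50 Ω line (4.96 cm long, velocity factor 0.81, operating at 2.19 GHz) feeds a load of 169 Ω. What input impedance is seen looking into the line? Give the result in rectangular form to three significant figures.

Z_in ≈ 80 + j76.2 Ω

λ = v/f = 0.81·c / 2.19 GHz = 0.111 m
βl = 2π·l/λ = 2π × 0.447 = 161°
tan(βl) = tan(161°) = -0.346
Z_in = Z_0·(Z_L + jZ_0·tanβl)/(Z_0 + jZ_L·tanβl)
     = 50·(169 − j17.3)/(50 − j58.4)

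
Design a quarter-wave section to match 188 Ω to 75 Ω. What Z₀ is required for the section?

Z_qwt = √(Z_0·R_L) = √(75 × 188) = √14100

Z_qwt ≈ 119 Ω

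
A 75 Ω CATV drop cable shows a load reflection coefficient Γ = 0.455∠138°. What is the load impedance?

Z_L ≈ 31.6 + j24.2 Ω

Z_L = Z_0·(1 + Γ)/(1 − Γ) = 75·(0.662 + j0.304)/(1.34 − j0.304)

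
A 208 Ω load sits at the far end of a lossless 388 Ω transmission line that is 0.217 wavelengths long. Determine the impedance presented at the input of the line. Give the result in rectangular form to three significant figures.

Z_in ≈ 655 + j175 Ω

βl = 2π × 0.217 = 78.1°
tan(βl) = tan(78.1°) = 4.75
Z_in = Z_0·(Z_L + jZ_0·tanβl)/(Z_0 + jZ_L·tanβl)
     = 388·(208 + j1840)/(388 + j989)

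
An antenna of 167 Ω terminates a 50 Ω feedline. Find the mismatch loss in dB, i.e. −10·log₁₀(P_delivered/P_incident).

mismatch loss ≈ 1.49 dB

Γ = (167 − 50)/(167 + 50) = 0.539
|Γ|² = 0.291, so P_del/P_inc = 1 − |Γ|² = 0.709
ML = −10·log₁₀(1 − |Γ|²)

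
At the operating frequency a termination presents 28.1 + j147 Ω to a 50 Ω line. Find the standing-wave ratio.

VSWR ≈ 17.7

Γ = (Z_L − Z_0)/(Z_L + Z_0) = (-21.9 + j147)/(78.1 + j147)
|Γ| = 149/166 = 0.893
VSWR = (1 + |Γ|)/(1 − |Γ|) = 1.89/0.107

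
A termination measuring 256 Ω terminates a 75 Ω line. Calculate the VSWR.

VSWR ≈ 3.41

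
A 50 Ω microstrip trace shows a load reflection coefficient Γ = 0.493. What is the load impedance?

Z_L ≈ 147 Ω

Z_L = Z_0·(1 + Γ)/(1 − Γ) = 50·(1.49)/(0.507)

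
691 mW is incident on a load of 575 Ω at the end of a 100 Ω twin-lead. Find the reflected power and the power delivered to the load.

P_reflected ≈ 342 mW; P_delivered ≈ 349 mW

Γ = (575 − 100)/(575 + 100) = 0.704
|Γ|² = 0.495
P_refl = |Γ|²·P_inc = 342 mW, P_del = (1 − |Γ|²)·P_inc = 349 mW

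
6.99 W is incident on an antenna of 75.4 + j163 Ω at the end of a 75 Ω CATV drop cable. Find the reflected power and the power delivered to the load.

|Γ| = |(0.4 + j163)/(150.4 + j163)| = 0.735
|Γ|² = 0.54
P_refl = |Γ|²·P_inc = 3.78 W, P_del = (1 − |Γ|²)·P_inc = 3.21 W

P_reflected ≈ 3.78 W; P_delivered ≈ 3.21 W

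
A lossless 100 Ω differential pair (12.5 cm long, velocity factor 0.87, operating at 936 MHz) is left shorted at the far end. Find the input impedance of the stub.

λ = v/f = 0.87·c / 936 MHz = 0.279 m
βl = 2π·l/λ = 2π × 0.448 = 161°
tan(βl) = -0.337
For a shorted stub, Z_in = jZ_0·tan(βl)

Z_in ≈ −j33.7 Ω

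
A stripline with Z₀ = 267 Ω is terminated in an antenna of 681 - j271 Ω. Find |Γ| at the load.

Γ = (Z_L − Z_0)/(Z_L + Z_0) = (414 − j271)/(948 − j271)
|Γ| = 495/986

|Γ| ≈ 0.502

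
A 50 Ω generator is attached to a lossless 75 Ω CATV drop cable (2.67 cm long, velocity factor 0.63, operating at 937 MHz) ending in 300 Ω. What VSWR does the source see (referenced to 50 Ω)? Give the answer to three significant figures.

VSWR ≈ 4.22

λ = v/f = 0.63·c / 937 MHz = 0.202 m
βl = 2π·l/λ = 2π × 0.132 = 47.7°
tan(βl) = 1.1
Z_in = Z_0·(Z_L + jZ_0·tanβl)/(Z_0 + jZ_L·tanβl) = 32.6 − j60.9 Ω
Γ_s = (Z_in − Z_s)/(Z_in + Z_s) = (-17.4 − j60.9)/(82.6 − j60.9), |Γ_s| = 0.617
VSWR = (1 + |Γ_s|)/(1 − |Γ_s|)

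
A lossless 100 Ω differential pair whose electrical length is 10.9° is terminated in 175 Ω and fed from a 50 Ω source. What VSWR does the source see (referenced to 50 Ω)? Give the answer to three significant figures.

VSWR ≈ 3.43

tan(βl) = 0.193
Z_in = Z_0·(Z_L + jZ_0·tanβl)/(Z_0 + jZ_L·tanβl) = 163 − j35.7 Ω
Γ_s = (Z_in − Z_s)/(Z_in + Z_s) = (113 − j35.7)/(213 − j35.7), |Γ_s| = 0.549
VSWR = (1 + |Γ_s|)/(1 − |Γ_s|)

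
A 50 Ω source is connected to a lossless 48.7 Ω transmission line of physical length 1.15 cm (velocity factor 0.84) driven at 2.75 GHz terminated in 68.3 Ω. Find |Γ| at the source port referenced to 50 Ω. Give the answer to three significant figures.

|Γ| ≈ 0.168

λ = v/f = 0.84·c / 2.75 GHz = 0.0916 m
βl = 2π·l/λ = 2π × 0.125 = 45.2°
tan(βl) = 1.01
Z_in = Z_0·(Z_L + jZ_0·tanβl)/(Z_0 + jZ_L·tanβl) = 45.9 − j15.8 Ω
Γ_s = (Z_in − Z_s)/(Z_in + Z_s) = (-4.05 − j15.8)/(95.9 − j15.8), |Γ_s| = 0.168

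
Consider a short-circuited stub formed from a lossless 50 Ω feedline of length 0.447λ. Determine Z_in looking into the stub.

Z_in ≈ −j17.3 Ω

βl = 2π × 0.447 = 161°
tan(βl) = -0.346
For a short-circuited stub, Z_in = jZ_0·tan(βl)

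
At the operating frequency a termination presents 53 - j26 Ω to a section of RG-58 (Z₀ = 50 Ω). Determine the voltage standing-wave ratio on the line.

Γ = (Z_L − Z_0)/(Z_L + Z_0) = (3 − j26)/(103 − j26)
|Γ| = 26.2/106 = 0.246
VSWR = (1 + |Γ|)/(1 − |Γ|) = 1.25/0.754

VSWR ≈ 1.65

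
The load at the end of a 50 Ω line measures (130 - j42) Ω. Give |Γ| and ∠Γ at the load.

Γ = (Z_L − Z_0)/(Z_L + Z_0) = (80 − j42)/(180 − j42)
|Γ| = 90.4/185 = 0.489

Γ ≈ 0.489 ∠ -14.6°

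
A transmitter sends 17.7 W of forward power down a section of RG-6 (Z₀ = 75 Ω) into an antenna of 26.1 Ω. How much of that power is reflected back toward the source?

P_reflected ≈ 4.14 W

Γ = (26.1 − 75)/(26.1 + 75) = -0.484
|Γ|² = 0.234
P_refl = |Γ|²·P_inc = 4.14 W, P_del = (1 − |Γ|²)·P_inc = 13.6 W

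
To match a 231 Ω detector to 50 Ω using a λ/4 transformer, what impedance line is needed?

Z_qwt ≈ 107 Ω

Z_qwt = √(Z_0·R_L) = √(50 × 231) = √11550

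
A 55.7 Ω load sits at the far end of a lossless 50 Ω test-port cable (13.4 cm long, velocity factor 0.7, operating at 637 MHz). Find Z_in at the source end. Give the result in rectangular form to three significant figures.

λ = v/f = 0.7·c / 637 MHz = 0.33 m
βl = 2π·l/λ = 2π × 0.406 = 146°
tan(βl) = tan(146°) = -0.666
Z_in = Z_0·(Z_L + jZ_0·tanβl)/(Z_0 + jZ_L·tanβl)
     = 50·(55.7 − j33.3)/(50 − j37.1)

Z_in ≈ 51.9 + j5.18 Ω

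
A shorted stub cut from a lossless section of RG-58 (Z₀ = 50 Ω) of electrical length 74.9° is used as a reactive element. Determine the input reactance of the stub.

tan(βl) = 3.71
For a shorted stub, Z_in = jZ_0·tan(βl)

X_in ≈ 185 Ω (inductive)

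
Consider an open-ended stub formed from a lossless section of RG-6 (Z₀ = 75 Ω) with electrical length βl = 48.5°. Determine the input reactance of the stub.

tan(βl) = 1.13
For an open-ended stub, Z_in = −jZ_0·cot(βl) = −jZ_0/tan(βl)

X_in ≈ -66.4 Ω (capacitive)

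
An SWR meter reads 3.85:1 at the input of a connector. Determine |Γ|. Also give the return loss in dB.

|Γ| ≈ 0.588; return loss ≈ 4.62 dB

|Γ| = (S − 1)/(S + 1) = (3.85 − 1)/(3.85 + 1) = 2.85/4.85
RL = −20·log₁₀|Γ| = −20·log₁₀(0.588)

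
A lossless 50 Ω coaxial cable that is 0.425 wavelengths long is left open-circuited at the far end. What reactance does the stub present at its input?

βl = 2π × 0.425 = 153°
tan(βl) = -0.51
For an open-circuited stub, Z_in = −jZ_0·cot(βl) = −jZ_0/tan(βl)

X_in ≈ 98.1 Ω (inductive)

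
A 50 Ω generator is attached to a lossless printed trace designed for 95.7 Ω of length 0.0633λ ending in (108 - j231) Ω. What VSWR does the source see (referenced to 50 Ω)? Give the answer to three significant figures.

VSWR ≈ 9.14

βl = 2π × 0.0633 = 22.8°
tan(βl) = 0.42
Z_in = Z_0·(Z_L + jZ_0·tanβl)/(Z_0 + jZ_L·tanβl) = 29.7 − j102 Ω
Γ_s = (Z_in − Z_s)/(Z_in + Z_s) = (-20.3 − j102)/(79.7 − j102), |Γ_s| = 0.803
VSWR = (1 + |Γ_s|)/(1 − |Γ_s|)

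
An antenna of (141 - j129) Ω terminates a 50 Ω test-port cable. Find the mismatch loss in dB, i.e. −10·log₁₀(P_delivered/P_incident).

mismatch loss ≈ 2.75 dB

Γ = (91 − j129)/(191 − j129), |Γ| = 0.685
|Γ|² = 0.469, so P_del/P_inc = 1 − |Γ|² = 0.531
ML = −10·log₁₀(1 − |Γ|²)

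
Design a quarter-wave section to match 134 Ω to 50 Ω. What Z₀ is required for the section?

Z_qwt ≈ 81.9 Ω

Z_qwt = √(Z_0·R_L) = √(50 × 134) = √6700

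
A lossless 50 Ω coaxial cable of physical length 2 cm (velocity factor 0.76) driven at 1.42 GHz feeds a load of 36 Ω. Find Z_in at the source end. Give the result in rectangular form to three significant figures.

Z_in ≈ 47.3 + j15.8 Ω

λ = v/f = 0.76·c / 1.42 GHz = 0.161 m
βl = 2π·l/λ = 2π × 0.125 = 44.8°
tan(βl) = tan(44.8°) = 0.995
Z_in = Z_0·(Z_L + jZ_0·tanβl)/(Z_0 + jZ_L·tanβl)
     = 50·(36 + j49.7)/(50 + j35.8)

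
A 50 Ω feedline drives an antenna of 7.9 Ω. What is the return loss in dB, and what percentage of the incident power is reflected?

Γ = (7.9 − 50)/(7.9 + 50) = -0.727
RL = −20·log₁₀(0.727) = 2.77 dB
P_refl/P_inc = |Γ|² = 0.529

RL ≈ 2.77 dB; 52.9% of incident power reflected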